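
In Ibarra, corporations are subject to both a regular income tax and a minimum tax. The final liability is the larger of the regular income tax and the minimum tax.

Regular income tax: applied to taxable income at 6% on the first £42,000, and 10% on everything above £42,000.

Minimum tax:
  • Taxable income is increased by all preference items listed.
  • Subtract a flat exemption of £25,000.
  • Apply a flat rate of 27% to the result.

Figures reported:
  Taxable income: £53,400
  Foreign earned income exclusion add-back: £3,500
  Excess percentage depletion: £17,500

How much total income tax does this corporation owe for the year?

£13,338

Minimum tax:
  Adjusted income: £53,400 + £3,500 + £17,500 = £74,400
  Less exemption £25,000 → base £49,400
  £49,400 × 27% = £13,338

Regular income tax:
  £42,000 × 6% = £2,520
  £11,400 × 10% = £1,140
  → £3,660

£13,338 > £3,660, so the minimum tax is the binding amount.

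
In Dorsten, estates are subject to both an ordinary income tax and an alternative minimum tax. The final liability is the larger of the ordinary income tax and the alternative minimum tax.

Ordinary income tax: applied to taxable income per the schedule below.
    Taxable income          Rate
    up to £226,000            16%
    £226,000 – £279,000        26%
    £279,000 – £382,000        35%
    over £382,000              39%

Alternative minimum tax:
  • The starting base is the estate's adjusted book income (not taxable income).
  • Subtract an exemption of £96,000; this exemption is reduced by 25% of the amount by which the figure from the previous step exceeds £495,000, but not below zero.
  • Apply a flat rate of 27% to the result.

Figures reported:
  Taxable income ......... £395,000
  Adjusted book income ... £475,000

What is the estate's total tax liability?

£102,330

Ordinary income tax:
  £226,000 × 16% = £36,160
  £53,000 × 26% = £13,780
  £103,000 × 35% = £36,050
  £13,000 × 39% = £5,070
  → £91,060

Alternative minimum tax:
  Base (adjusted book income): £475,000
  Exemption: £475,000 ≤ £495,000, so full £96,000 applies
  Base: £475,000 − £96,000 = £379,000
  £379,000 × 27% = £102,330

£102,330 > £91,060, so the alternative minimum tax is the binding amount.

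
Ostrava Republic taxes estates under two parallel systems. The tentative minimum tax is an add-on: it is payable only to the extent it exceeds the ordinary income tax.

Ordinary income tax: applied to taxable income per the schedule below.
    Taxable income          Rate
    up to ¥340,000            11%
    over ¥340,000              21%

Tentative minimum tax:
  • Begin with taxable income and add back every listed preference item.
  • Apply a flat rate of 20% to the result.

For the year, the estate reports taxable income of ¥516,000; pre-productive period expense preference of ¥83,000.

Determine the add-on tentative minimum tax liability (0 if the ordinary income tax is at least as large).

¥45,440

Ordinary income tax:
  ¥340,000 × 11% = ¥37,400
  ¥176,000 × 21% = ¥36,960
  → ¥74,360

Tentative minimum tax:
  Adjusted income: ¥516,000 + ¥83,000 = ¥599,000
  ¥599,000 × 20% = ¥119,800

Excess of tentative minimum tax over ordinary income tax: ¥119,800 − ¥74,360 = ¥45,440.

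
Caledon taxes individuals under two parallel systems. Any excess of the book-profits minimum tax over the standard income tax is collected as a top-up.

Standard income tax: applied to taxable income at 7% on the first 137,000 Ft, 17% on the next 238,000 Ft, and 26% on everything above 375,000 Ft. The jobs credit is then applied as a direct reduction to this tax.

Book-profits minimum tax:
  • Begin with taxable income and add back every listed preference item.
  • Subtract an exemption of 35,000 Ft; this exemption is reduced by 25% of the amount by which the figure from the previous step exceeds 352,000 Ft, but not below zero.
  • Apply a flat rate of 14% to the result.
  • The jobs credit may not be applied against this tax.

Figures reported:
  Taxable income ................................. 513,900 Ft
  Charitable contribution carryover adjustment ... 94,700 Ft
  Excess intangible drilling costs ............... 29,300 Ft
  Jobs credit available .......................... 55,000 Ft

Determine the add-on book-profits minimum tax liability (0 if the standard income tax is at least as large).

58,142 Ft

Book-profits minimum tax:
  Adjusted income: 513,900 Ft + 94,700 Ft + 29,300 Ft = 637,900 Ft
  Exemption: 25% × (637,900 Ft − 352,000 Ft) = 71,475 Ft ≥ 35,000 Ft, so the exemption is fully phased out
  Base: 637,900 Ft − 0 Ft = 637,900 Ft
  637,900 Ft × 14% = 89,306 Ft

Standard income tax:
  137,000 Ft × 7% = 9,590 Ft
  238,000 Ft × 17% = 40,460 Ft
  138,900 Ft × 26% = 36,114 Ft
  → 86,164 Ft
  Less jobs credit 55,000 Ft → 31,164 Ft

Excess of book-profits minimum tax over standard income tax: 89,306 Ft − 31,164 Ft = 58,142 Ft.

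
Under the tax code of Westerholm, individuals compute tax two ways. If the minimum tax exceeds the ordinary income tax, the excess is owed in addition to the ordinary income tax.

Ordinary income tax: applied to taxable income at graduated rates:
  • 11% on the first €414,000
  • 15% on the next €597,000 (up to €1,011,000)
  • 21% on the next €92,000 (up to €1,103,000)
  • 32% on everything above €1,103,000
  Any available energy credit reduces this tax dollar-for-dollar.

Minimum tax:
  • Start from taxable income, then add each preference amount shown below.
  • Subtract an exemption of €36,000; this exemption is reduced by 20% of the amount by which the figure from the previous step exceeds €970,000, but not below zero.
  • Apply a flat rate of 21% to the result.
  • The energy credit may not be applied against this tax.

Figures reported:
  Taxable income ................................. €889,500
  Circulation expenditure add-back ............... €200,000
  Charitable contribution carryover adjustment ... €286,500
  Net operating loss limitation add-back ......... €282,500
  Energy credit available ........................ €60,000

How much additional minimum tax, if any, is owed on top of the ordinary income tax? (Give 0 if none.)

€291,420

Ordinary income tax:
  €414,000 × 11% = €45,540
  €475,500 × 15% = €71,325
  → €116,865
  Less energy credit €60,000 → €56,865

Minimum tax:
  Adjusted income: €889,500 + €200,000 + €286,500 + €282,500 = €1,658,500
  Exemption: 20% × (€1,658,500 − €970,000) = €137,700 ≥ €36,000, so the exemption is fully phased out
  Base: €1,658,500 − €0 = €1,658,500
  €1,658,500 × 21% = €348,285

Excess of minimum tax over ordinary income tax: €348,285 − €56,865 = €291,420.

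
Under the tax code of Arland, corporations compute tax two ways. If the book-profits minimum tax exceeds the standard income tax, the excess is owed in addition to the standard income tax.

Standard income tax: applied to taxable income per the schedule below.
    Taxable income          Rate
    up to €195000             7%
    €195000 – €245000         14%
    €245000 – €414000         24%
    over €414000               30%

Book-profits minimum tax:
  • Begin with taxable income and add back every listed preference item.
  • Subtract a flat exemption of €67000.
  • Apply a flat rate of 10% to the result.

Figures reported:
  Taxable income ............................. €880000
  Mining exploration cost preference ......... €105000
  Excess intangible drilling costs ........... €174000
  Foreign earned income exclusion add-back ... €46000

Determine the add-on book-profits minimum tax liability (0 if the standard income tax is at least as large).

Standard income tax:
  €195000 × 7% = €13650
  €50000 × 14% = €7000
  €169000 × 24% = €40560
  €466000 × 30% = €139800
  → €201010

Book-profits minimum tax:
  Adjusted income: €880000 + €105000 + €174000 + €46000 = €1205000
  Less exemption €67000 → base €1138000
  €1138000 × 10% = €113800

€113800 ≤ €201010, so no add-on is due.

€0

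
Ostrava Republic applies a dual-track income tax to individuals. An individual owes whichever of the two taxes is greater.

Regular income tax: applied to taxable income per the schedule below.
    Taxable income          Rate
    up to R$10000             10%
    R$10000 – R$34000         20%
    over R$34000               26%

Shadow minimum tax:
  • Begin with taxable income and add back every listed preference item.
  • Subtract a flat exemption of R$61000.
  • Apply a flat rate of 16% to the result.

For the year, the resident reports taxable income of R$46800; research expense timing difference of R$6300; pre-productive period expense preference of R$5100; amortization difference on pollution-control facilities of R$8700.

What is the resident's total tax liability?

R$9128

Regular income tax:
  R$10000 × 10% = R$1000
  R$24000 × 20% = R$4800
  R$12800 × 26% = R$3328
  → R$9128

Shadow minimum tax:
  Adjusted income: R$46800 + R$6300 + R$5100 + R$8700 = R$66900
  Less exemption R$61000 → base R$5900
  R$5900 × 16% = R$944

R$9128 > R$944, so the regular income tax governs.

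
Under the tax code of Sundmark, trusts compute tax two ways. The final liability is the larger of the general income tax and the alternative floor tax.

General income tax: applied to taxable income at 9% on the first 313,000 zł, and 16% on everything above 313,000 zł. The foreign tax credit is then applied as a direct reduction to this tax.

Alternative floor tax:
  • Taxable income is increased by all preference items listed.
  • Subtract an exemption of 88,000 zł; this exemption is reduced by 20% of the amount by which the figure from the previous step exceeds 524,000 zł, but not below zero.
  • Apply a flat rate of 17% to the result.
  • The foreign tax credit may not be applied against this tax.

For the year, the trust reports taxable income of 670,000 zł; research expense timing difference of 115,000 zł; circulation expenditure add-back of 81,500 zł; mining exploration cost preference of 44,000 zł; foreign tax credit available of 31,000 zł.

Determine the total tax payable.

152,966 zł

Alternative floor tax:
  Adjusted income: 670,000 zł + 115,000 zł + 81,500 zł + 44,000 zł = 910,500 zł
  Exemption: 88,000 zł − 20% × (910,500 zł − 524,000 zł) = 88,000 zł − 77,300 zł = 10,700 zł
  Base: 910,500 zł − 10,700 zł = 899,800 zł
  899,800 zł × 17% = 152,966 zł

General income tax:
  313,000 zł × 9% = 28,170 zł
  357,000 zł × 16% = 57,120 zł
  → 85,290 zł
  Less foreign tax credit 31,000 zł → 54,290 zł

152,966 zł > 54,290 zł, so the alternative floor tax is the binding amount.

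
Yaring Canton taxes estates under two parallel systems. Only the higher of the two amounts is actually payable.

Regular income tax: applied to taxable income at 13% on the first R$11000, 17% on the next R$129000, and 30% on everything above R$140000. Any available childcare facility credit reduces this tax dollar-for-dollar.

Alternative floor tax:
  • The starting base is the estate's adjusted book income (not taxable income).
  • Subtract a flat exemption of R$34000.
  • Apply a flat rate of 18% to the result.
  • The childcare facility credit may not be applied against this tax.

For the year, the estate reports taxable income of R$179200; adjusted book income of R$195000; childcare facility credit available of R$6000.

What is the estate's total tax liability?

R$29120

Regular income tax:
  R$11000 × 13% = R$1430
  R$129000 × 17% = R$21930
  R$39200 × 30% = R$11760
  → R$35120
  Less childcare facility credit R$6000 → R$29120

Alternative floor tax:
  Base (adjusted book income): R$195000
  Less exemption R$34000 → base R$161000
  R$161000 × 18% = R$28980

R$29120 > R$28980, so the regular income tax governs.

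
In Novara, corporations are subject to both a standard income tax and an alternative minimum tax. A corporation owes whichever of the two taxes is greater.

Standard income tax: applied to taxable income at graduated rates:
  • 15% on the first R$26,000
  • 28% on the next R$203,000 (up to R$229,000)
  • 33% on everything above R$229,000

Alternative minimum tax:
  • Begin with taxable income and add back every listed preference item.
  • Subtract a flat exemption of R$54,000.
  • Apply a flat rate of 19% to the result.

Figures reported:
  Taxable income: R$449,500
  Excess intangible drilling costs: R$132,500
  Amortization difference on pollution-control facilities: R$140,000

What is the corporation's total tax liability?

R$133,505

Alternative minimum tax:
  Adjusted income: R$449,500 + R$132,500 + R$140,000 = R$722,000
  Less exemption R$54,000 → base R$668,000
  R$668,000 × 19% = R$126,920

Standard income tax:
  R$26,000 × 15% = R$3,900
  R$203,000 × 28% = R$56,840
  R$220,500 × 33% = R$72,765
  → R$133,505

R$133,505 > R$126,920, so the standard income tax governs.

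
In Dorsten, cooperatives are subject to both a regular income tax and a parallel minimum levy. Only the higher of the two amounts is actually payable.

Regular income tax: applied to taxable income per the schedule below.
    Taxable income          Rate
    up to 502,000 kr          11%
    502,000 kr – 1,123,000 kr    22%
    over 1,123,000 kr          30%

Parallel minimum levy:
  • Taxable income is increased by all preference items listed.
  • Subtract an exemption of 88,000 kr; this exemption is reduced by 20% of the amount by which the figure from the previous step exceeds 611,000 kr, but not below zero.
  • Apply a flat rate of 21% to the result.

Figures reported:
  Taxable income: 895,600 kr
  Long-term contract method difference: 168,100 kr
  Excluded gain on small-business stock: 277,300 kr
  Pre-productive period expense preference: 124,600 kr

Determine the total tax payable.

307,776 kr

Regular income tax:
  502,000 kr × 11% = 55,220 kr
  393,600 kr × 22% = 86,592 kr
  → 141,812 kr

Parallel minimum levy:
  Adjusted income: 895,600 kr + 168,100 kr + 277,300 kr + 124,600 kr = 1,465,600 kr
  Exemption: 20% × (1,465,600 kr − 611,000 kr) = 170,920 kr ≥ 88,000 kr, so the exemption is fully phased out
  Base: 1,465,600 kr − 0 kr = 1,465,600 kr
  1,465,600 kr × 21% = 307,776 kr

307,776 kr > 141,812 kr, so the parallel minimum levy is the binding amount.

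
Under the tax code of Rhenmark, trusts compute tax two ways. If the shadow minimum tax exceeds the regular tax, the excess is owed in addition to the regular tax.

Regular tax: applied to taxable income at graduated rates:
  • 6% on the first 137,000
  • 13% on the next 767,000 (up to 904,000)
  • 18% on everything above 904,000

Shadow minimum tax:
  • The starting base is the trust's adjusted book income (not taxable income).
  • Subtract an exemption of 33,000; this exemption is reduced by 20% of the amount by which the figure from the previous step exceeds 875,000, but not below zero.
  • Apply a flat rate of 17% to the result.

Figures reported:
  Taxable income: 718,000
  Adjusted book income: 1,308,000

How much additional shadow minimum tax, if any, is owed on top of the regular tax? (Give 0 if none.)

Regular tax:
  137,000 × 6% = 8,220
  581,000 × 13% = 75,530
  → 83,750

Shadow minimum tax:
  Base (adjusted book income): 1,308,000
  Exemption: 20% × (1,308,000 − 875,000) = 86,600 ≥ 33,000, so the exemption is fully phased out
  Base: 1,308,000 − 0 = 1,308,000
  1,308,000 × 17% = 222,360

Excess of shadow minimum tax over regular tax: 222,360 − 83,750 = 138,610.

138,610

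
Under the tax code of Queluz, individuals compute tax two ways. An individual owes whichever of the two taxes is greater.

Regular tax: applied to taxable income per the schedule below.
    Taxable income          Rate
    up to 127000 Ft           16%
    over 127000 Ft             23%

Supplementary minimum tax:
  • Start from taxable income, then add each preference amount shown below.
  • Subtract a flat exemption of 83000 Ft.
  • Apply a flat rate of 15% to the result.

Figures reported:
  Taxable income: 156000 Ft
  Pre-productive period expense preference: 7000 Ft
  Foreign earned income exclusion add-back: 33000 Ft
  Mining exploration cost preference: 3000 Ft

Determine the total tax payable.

Regular tax:
  127000 Ft × 16% = 20320 Ft
  29000 Ft × 23% = 6670 Ft
  → 26990 Ft

Supplementary minimum tax:
  Adjusted income: 156000 Ft + 7000 Ft + 33000 Ft + 3000 Ft = 199000 Ft
  Less exemption 83000 Ft → base 116000 Ft
  116000 Ft × 15% = 17400 Ft

26990 Ft > 17400 Ft, so the regular tax governs.

26990 Ft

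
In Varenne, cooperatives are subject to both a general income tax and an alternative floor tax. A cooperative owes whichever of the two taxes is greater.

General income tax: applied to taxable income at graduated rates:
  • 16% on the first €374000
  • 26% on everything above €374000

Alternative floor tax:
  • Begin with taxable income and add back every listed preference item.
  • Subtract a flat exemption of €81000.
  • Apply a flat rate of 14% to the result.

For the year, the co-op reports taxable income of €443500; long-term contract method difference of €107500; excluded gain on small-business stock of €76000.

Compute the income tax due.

€77910

General income tax:
  €374000 × 16% = €59840
  €69500 × 26% = €18070
  → €77910

Alternative floor tax:
  Adjusted income: €443500 + €107500 + €76000 = €627000
  Less exemption €81000 → base €546000
  €546000 × 14% = €76440

€77910 > €76440, so the general income tax governs.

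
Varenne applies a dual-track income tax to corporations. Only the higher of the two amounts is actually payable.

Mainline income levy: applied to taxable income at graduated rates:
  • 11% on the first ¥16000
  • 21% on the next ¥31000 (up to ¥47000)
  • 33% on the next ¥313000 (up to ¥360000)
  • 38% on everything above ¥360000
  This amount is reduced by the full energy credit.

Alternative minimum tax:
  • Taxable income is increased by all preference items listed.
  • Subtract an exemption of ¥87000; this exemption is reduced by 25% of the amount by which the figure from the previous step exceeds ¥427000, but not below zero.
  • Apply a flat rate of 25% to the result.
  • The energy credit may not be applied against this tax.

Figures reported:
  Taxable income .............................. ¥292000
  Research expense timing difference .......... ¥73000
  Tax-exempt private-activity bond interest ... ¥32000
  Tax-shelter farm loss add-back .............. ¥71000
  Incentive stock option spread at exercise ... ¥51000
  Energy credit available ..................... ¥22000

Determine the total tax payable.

¥113750

Mainline income levy:
  ¥16000 × 11% = ¥1760
  ¥31000 × 21% = ¥6510
  ¥245000 × 33% = ¥80850
  → ¥89120
  Less energy credit ¥22000 → ¥67120

Alternative minimum tax:
  Adjusted income: ¥292000 + ¥73000 + ¥32000 + ¥71000 + ¥51000 = ¥519000
  Exemption: ¥87000 − 25% × (¥519000 − ¥427000) = ¥87000 − ¥23000 = ¥64000
  Base: ¥519000 − ¥64000 = ¥455000
  ¥455000 × 25% = ¥113750

¥113750 > ¥67120, so the alternative minimum tax is the binding amount.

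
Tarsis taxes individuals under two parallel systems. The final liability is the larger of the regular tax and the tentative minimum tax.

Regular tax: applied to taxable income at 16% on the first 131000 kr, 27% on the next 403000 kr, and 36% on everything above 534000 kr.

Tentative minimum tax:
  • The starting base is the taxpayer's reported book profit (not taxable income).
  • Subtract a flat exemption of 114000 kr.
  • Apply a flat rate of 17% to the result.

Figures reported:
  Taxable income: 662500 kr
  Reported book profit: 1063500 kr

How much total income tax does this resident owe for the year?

176030 kr

Regular tax:
  131000 kr × 16% = 20960 kr
  403000 kr × 27% = 108810 kr
  128500 kr × 36% = 46260 kr
  → 176030 kr

Tentative minimum tax:
  Base (reported book profit): 1063500 kr
  Less exemption 114000 kr → base 949500 kr
  949500 kr × 17% = 161415 kr

176030 kr > 161415 kr, so the regular tax governs.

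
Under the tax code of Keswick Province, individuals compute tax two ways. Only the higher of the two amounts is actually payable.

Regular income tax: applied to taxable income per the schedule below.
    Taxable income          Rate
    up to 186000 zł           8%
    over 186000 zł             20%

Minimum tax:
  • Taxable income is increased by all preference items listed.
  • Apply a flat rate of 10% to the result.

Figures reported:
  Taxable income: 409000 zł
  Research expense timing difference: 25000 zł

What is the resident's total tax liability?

Minimum tax:
  Adjusted income: 409000 zł + 25000 zł = 434000 zł
  434000 zł × 10% = 43400 zł

Regular income tax:
  186000 zł × 8% = 14880 zł
  223000 zł × 20% = 44600 zł
  → 59480 zł

59480 zł > 43400 zł, so the regular income tax governs.

59480 zł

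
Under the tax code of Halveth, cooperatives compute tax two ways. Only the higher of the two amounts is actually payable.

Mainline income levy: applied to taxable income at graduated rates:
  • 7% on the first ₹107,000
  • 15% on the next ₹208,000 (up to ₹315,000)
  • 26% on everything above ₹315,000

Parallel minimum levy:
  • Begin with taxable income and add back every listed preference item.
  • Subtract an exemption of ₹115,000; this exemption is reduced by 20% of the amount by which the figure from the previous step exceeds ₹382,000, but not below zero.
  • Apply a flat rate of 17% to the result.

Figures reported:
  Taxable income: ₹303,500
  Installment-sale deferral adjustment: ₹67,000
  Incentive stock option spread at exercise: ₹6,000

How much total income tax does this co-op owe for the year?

Mainline income levy:
  ₹107,000 × 7% = ₹7,490
  ₹196,500 × 15% = ₹29,475
  → ₹36,965

Parallel minimum levy:
  Adjusted income: ₹303,500 + ₹67,000 + ₹6,000 = ₹376,500
  Exemption: ₹376,500 ≤ ₹382,000, so full ₹115,000 applies
  Base: ₹376,500 − ₹115,000 = ₹261,500
  ₹261,500 × 17% = ₹44,455

₹44,455 > ₹36,965, so the parallel minimum levy is the binding amount.

₹44,455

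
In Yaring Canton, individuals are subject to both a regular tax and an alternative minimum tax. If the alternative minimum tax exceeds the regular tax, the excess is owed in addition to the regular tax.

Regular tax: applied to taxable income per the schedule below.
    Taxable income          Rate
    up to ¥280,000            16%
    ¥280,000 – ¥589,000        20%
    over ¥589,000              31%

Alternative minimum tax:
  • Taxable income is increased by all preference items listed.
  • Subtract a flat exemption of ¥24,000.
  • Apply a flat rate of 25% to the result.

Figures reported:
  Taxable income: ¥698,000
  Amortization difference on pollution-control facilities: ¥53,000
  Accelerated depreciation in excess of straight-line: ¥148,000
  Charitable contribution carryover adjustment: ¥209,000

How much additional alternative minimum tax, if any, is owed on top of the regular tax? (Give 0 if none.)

Regular tax:
  ¥280,000 × 16% = ¥44,800
  ¥309,000 × 20% = ¥61,800
  ¥109,000 × 31% = ¥33,790
  → ¥140,390

Alternative minimum tax:
  Adjusted income: ¥698,000 + ¥53,000 + ¥148,000 + ¥209,000 = ¥1,108,000
  Less exemption ¥24,000 → base ¥1,084,000
  ¥1,084,000 × 25% = ¥271,000

Excess of alternative minimum tax over regular tax: ¥271,000 − ¥140,390 = ¥130,610.

¥130,610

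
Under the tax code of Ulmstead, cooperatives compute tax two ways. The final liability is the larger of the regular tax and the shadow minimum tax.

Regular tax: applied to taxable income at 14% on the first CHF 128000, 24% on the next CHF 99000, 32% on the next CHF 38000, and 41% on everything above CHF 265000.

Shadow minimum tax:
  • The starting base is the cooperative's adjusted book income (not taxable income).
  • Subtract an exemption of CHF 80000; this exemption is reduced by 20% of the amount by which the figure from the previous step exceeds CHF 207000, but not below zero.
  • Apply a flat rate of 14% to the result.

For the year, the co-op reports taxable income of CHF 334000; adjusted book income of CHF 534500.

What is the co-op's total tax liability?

CHF 82130

Regular tax:
  CHF 128000 × 14% = CHF 17920
  CHF 99000 × 24% = CHF 23760
  CHF 38000 × 32% = CHF 12160
  CHF 69000 × 41% = CHF 28290
  → CHF 82130

Shadow minimum tax:
  Base (adjusted book income): CHF 534500
  Exemption: CHF 80000 − 20% × (CHF 534500 − CHF 207000) = CHF 80000 − CHF 65500 = CHF 14500
  Base: CHF 534500 − CHF 14500 = CHF 520000
  CHF 520000 × 14% = CHF 72800

CHF 82130 > CHF 72800, so the regular tax governs.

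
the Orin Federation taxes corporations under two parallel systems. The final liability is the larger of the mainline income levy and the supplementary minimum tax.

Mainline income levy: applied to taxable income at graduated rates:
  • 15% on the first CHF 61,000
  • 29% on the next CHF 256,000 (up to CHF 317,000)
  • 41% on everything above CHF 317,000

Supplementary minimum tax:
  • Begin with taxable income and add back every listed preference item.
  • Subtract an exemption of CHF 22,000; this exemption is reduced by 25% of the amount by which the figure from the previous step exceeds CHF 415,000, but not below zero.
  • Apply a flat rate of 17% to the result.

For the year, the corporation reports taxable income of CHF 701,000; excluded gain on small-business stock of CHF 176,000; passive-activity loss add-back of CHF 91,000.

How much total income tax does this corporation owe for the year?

CHF 240,830

Mainline income levy:
  CHF 61,000 × 15% = CHF 9,150
  CHF 256,000 × 29% = CHF 74,240
  CHF 384,000 × 41% = CHF 157,440
  → CHF 240,830

Supplementary minimum tax:
  Adjusted income: CHF 701,000 + CHF 176,000 + CHF 91,000 = CHF 968,000
  Exemption: 25% × (CHF 968,000 − CHF 415,000) = CHF 138,250 ≥ CHF 22,000, so the exemption is fully phased out
  Base: CHF 968,000 − CHF 0 = CHF 968,000
  CHF 968,000 × 17% = CHF 164,560

CHF 240,830 > CHF 164,560, so the mainline income levy governs.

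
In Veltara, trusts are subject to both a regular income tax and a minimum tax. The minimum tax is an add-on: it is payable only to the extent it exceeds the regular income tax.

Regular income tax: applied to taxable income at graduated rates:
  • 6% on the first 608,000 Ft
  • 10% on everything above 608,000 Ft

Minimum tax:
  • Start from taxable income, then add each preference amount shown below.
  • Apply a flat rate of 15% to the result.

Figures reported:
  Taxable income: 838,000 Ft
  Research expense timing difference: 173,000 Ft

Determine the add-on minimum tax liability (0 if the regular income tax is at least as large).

Regular income tax:
  608,000 Ft × 6% = 36,480 Ft
  230,000 Ft × 10% = 23,000 Ft
  → 59,480 Ft

Minimum tax:
  Adjusted income: 838,000 Ft + 173,000 Ft = 1,011,000 Ft
  1,011,000 Ft × 15% = 151,650 Ft

Excess of minimum tax over regular income tax: 151,650 Ft − 59,480 Ft = 92,170 Ft.

92,170 Ft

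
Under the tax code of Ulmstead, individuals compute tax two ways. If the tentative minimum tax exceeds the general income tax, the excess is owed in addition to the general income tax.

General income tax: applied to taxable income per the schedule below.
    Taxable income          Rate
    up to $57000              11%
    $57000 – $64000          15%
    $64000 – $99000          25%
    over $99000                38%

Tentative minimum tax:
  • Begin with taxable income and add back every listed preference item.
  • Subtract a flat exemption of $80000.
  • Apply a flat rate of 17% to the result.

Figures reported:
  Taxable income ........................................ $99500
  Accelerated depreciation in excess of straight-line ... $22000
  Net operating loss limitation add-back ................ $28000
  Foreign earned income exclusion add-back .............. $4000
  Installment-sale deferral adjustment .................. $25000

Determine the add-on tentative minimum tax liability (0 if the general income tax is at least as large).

$485

Tentative minimum tax:
  Adjusted income: $99500 + $22000 + $28000 + $4000 + $25000 = $178500
  Less exemption $80000 → base $98500
  $98500 × 17% = $16745

General income tax:
  $57000 × 11% = $6270
  $7000 × 15% = $1050
  $35000 × 25% = $8750
  $500 × 38% = $190
  → $16260

Excess of tentative minimum tax over general income tax: $16745 − $16260 = $485.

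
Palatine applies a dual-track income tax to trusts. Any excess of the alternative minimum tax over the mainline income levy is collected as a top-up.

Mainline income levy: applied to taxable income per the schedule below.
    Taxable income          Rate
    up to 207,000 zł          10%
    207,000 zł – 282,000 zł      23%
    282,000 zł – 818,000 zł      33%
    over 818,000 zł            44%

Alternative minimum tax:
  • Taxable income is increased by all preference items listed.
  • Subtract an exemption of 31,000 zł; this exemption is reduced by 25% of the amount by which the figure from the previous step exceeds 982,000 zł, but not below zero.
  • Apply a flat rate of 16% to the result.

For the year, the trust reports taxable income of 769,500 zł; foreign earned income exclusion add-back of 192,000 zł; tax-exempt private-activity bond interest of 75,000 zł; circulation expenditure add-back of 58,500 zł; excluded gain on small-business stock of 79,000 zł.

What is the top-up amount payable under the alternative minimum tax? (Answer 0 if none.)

Alternative minimum tax:
  Adjusted income: 769,500 zł + 192,000 zł + 75,000 zł + 58,500 zł + 79,000 zł = 1,174,000 zł
  Exemption: 25% × (1,174,000 zł − 982,000 zł) = 48,000 zł ≥ 31,000 zł, so the exemption is fully phased out
  Base: 1,174,000 zł − 0 zł = 1,174,000 zł
  1,174,000 zł × 16% = 187,840 zł

Mainline income levy:
  207,000 zł × 10% = 20,700 zł
  75,000 zł × 23% = 17,250 zł
  487,500 zł × 33% = 160,875 zł
  → 198,825 zł

187,840 zł ≤ 198,825 zł, so no add-on is due.

0 zł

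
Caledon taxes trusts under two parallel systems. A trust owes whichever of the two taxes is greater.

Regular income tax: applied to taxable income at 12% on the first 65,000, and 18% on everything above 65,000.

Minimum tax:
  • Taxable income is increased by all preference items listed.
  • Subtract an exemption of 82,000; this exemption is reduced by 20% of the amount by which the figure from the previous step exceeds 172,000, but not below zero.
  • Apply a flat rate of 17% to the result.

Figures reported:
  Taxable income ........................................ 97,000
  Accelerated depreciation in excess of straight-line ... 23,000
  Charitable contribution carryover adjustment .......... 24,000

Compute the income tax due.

Minimum tax:
  Adjusted income: 97,000 + 23,000 + 24,000 = 144,000
  Exemption: 144,000 ≤ 172,000, so full 82,000 applies
  Base: 144,000 − 82,000 = 62,000
  62,000 × 17% = 10,540

Regular income tax:
  65,000 × 12% = 7,800
  32,000 × 18% = 5,760
  → 13,560

13,560 > 10,540, so the regular income tax governs.

13,560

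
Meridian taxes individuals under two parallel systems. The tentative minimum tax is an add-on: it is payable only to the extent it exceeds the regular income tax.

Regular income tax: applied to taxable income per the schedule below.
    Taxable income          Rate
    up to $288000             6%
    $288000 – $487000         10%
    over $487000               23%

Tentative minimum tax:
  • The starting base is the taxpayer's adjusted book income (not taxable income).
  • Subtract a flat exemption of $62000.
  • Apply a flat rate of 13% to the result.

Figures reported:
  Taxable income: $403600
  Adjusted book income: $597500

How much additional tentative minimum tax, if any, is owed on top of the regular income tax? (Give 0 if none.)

Tentative minimum tax:
  Base (adjusted book income): $597500
  Less exemption $62000 → base $535500
  $535500 × 13% = $69615

Regular income tax:
  $288000 × 6% = $17280
  $115600 × 10% = $11560
  → $28840

Excess of tentative minimum tax over regular income tax: $69615 − $28840 = $40775.

$40775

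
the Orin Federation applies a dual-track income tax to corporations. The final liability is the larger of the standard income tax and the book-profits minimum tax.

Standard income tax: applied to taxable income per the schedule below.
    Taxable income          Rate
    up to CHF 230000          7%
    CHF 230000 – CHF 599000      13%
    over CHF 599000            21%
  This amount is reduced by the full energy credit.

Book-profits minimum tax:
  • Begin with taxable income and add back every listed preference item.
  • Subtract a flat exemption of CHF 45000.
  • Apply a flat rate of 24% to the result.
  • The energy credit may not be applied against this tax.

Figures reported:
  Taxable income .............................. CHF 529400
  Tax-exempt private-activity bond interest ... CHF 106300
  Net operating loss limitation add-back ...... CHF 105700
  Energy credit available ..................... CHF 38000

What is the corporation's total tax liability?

CHF 167136

Standard income tax:
  CHF 230000 × 7% = CHF 16100
  CHF 299400 × 13% = CHF 38922
  → CHF 55022
  Less energy credit CHF 38000 → CHF 17022

Book-profits minimum tax:
  Adjusted income: CHF 529400 + CHF 106300 + CHF 105700 = CHF 741400
  Less exemption CHF 45000 → base CHF 696400
  CHF 696400 × 24% = CHF 167136

CHF 167136 > CHF 17022, so the book-profits minimum tax is the binding amount.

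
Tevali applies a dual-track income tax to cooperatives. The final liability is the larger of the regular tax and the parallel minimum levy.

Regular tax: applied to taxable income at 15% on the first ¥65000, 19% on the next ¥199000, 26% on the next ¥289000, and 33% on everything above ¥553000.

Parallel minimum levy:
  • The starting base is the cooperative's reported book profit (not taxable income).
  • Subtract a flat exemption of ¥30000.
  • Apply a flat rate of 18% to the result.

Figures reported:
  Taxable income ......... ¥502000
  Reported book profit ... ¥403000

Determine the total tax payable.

Parallel minimum levy:
  Base (reported book profit): ¥403000
  Less exemption ¥30000 → base ¥373000
  ¥373000 × 18% = ¥67140

Regular tax:
  ¥65000 × 15% = ¥9750
  ¥199000 × 19% = ¥37810
  ¥238000 × 26% = ¥61880
  → ¥109440

¥109440 > ¥67140, so the regular tax governs.

¥109440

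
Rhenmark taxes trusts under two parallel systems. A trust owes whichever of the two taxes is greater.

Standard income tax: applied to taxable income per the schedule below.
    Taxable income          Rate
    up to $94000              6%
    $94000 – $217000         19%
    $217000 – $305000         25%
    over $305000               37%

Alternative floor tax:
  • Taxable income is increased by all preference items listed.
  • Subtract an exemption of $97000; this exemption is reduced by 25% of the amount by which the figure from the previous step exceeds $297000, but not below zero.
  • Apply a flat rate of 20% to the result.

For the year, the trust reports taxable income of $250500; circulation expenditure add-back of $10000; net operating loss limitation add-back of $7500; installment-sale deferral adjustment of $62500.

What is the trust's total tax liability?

Alternative floor tax:
  Adjusted income: $250500 + $10000 + $7500 + $62500 = $330500
  Exemption: $97000 − 25% × ($330500 − $297000) = $97000 − $8375 = $88625
  Base: $330500 − $88625 = $241875
  $241875 × 20% = $48375

Standard income tax:
  $94000 × 6% = $5640
  $123000 × 19% = $23370
  $33500 × 25% = $8375
  → $37385

$48375 > $37385, so the alternative floor tax is the binding amount.

$48375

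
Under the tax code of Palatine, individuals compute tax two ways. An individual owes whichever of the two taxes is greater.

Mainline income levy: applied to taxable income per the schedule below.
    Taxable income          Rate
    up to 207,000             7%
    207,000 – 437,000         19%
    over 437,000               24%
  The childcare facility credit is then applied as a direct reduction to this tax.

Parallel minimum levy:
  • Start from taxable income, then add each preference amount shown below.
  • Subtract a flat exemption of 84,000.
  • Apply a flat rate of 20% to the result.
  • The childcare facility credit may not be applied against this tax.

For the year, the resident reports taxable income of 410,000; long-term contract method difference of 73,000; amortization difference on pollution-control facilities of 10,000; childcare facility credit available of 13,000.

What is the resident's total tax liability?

Mainline income levy:
  207,000 × 7% = 14,490
  203,000 × 19% = 38,570
  → 53,060
  Less childcare facility credit 13,000 → 40,060

Parallel minimum levy:
  Adjusted income: 410,000 + 73,000 + 10,000 = 493,000
  Less exemption 84,000 → base 409,000
  409,000 × 20% = 81,800

81,800 > 40,060, so the parallel minimum levy is the binding amount.

81,800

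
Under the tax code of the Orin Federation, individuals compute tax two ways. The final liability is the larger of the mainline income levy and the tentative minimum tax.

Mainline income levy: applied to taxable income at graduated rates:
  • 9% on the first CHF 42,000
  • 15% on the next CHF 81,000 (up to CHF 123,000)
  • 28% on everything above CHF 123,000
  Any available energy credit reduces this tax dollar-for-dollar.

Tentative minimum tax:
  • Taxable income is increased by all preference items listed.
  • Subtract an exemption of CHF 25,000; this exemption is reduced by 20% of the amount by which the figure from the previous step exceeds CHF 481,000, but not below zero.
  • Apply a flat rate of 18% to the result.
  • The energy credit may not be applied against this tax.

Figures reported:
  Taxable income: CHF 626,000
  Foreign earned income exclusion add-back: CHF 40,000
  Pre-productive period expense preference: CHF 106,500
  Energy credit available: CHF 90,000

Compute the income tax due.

CHF 139,050

Mainline income levy:
  CHF 42,000 × 9% = CHF 3,780
  CHF 81,000 × 15% = CHF 12,150
  CHF 503,000 × 28% = CHF 140,840
  → CHF 156,770
  Less energy credit CHF 90,000 → CHF 66,770

Tentative minimum tax:
  Adjusted income: CHF 626,000 + CHF 40,000 + CHF 106,500 = CHF 772,500
  Exemption: 20% × (CHF 772,500 − CHF 481,000) = CHF 58,300 ≥ CHF 25,000, so the exemption is fully phased out
  Base: CHF 772,500 − CHF 0 = CHF 772,500
  CHF 772,500 × 18% = CHF 139,050

CHF 139,050 > CHF 66,770, so the tentative minimum tax is the binding amount.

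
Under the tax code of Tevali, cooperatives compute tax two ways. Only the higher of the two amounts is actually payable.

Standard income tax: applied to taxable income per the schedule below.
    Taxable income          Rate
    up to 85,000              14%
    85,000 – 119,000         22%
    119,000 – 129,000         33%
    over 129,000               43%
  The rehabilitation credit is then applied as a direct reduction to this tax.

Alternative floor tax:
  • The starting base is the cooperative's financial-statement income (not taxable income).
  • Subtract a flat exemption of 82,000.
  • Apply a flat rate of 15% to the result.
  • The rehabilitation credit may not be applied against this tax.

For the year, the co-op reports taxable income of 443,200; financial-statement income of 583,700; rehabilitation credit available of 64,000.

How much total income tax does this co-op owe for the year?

Standard income tax:
  85,000 × 14% = 11,900
  34,000 × 22% = 7,480
  10,000 × 33% = 3,300
  314,200 × 43% = 135,106
  → 157,786
  Less rehabilitation credit 64,000 → 93,786

Alternative floor tax:
  Base (financial-statement income): 583,700
  Less exemption 82,000 → base 501,700
  501,700 × 15% = 75,255

93,786 > 75,255, so the standard income tax governs.

93,786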